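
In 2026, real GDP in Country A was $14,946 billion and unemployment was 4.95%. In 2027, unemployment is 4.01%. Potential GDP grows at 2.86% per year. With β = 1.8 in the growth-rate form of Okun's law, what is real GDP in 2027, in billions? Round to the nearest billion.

Δu = 4.01 - 4.95 = -0.94 points.
Okun's law (growth form): g_Y = g_Y* - β × Δu = 2.86 - 1.8 × (-0.94) = 2.86 + 1.692 = 4.552%.
Real GDP in the next year = 14946 × (1 + 4.552/100) = 14946 × 1.04552 ≈ 15626 billion.

$15,626 billion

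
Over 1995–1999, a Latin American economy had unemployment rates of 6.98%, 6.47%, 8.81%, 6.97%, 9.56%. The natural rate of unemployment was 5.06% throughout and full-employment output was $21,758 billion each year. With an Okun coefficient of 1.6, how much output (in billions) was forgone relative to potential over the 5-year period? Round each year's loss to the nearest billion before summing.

Year 1995: gap = -1.6 × (6.98 - 5.06) = -3.072%, loss ≈ 21758 × 3.072/100 ≈ 668.
Year 1996: gap = -1.6 × (6.47 - 5.06) = -2.256%, loss ≈ 21758 × 2.256/100 ≈ 491.
Year 1997: gap = -1.6 × (8.81 - 5.06) = -6%, loss ≈ 21758 × 6/100 ≈ 1305.
Year 1998: gap = -1.6 × (6.97 - 5.06) = -3.056%, loss ≈ 21758 × 3.056/100 ≈ 665.
Year 1999: gap = -1.6 × (9.56 - 5.06) = -7.2%, loss ≈ 21758 × 7.2/100 ≈ 1567.
Total lost output = 668 + 491 + 1305 + 665 + 1567 = 4696 billion.

$4,696 billion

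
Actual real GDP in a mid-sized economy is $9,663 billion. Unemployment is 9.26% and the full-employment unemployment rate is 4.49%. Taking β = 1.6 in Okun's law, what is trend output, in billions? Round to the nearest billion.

Unemployment gap = 9.26 - 4.49 = 4.77 points, so output gap = -1.6 × 4.77 = -7.632%.
Since Y = Y* × (1 + gap/100), Y* = 9663/0.92368 ≈ 10461 billion.

$10,461 billion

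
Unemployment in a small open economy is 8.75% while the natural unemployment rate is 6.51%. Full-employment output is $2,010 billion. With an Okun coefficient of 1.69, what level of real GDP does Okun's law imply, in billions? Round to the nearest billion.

$1,934 billion

Unemployment gap = 8.75 - 6.51 = 2.24 points, so the output gap is -1.69 × 2.24 = -3.7856%.
Actual GDP = 2010 × (1 - 3.7856/100) = 2010 × 0.962144 ≈ 1934 billion.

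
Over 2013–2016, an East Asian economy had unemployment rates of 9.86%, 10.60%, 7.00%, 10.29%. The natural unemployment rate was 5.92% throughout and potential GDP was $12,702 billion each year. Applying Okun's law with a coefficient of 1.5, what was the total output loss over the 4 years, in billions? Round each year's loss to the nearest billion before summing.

Year 2013: gap = -1.5 × (9.86 - 5.92) = -5.91%, loss ≈ 12702 × 5.91/100 ≈ 751.
Year 2014: gap = -1.5 × (10.6 - 5.92) = -7.02%, loss ≈ 12702 × 7.02/100 ≈ 892.
Year 2015: gap = -1.5 × (7 - 5.92) = -1.62%, loss ≈ 12702 × 1.62/100 ≈ 206.
Year 2016: gap = -1.5 × (10.29 - 5.92) = -6.555%, loss ≈ 12702 × 6.555/100 ≈ 833.
Total lost output = 751 + 892 + 206 + 833 = 2682 billion.

$2,682 billion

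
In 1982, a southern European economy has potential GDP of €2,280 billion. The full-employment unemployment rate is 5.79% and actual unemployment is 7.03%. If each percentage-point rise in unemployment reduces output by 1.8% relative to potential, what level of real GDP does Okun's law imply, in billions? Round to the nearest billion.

Unemployment gap = 7.03 - 5.79 = 1.24 points, so the output gap is -1.8 × 1.24 = -2.232%.
Actual GDP = 2280 × (1 - 2.232/100) = 2280 × 0.97768 ≈ 2229 billion.

€2,229 billion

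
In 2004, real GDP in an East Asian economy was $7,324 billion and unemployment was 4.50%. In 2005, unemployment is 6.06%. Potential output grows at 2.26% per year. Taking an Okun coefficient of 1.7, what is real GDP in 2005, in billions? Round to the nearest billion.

$7,295 billion

Δu = 6.06 - 4.5 = 1.56 points.
Okun's law (growth form): g_Y = g_Y* - β × Δu = 2.26 - 1.7 × (1.56) = 2.26 - 2.652 = -0.392%.
Real GDP in the next year = 7324 × (1 - 0.392/100) = 7324 × 0.99608 ≈ 7295 billion.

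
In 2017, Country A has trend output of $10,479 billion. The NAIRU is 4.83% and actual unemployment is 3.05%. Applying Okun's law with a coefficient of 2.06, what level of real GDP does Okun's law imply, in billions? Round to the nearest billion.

Unemployment gap = 3.05 - 4.83 = -1.78 points, so the output gap is -2.06 × (-1.78) = 3.6668%.
Actual GDP = 10479 × (1 + 3.6668/100) = 10479 × 1.036668 ≈ 10863 billion.

$10,863 billion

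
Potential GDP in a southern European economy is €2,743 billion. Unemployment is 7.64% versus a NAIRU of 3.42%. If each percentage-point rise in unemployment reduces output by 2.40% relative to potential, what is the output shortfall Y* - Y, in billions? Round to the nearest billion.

€278 billion

Output gap = -2.40 × (7.64 - 3.42) = -2.4 × 4.22 = -10.128%.
Actual GDP ≈ 2743 × 0.89872 ≈ 2465 billion, so the shortfall is 2743 - 2465 = 278 billion.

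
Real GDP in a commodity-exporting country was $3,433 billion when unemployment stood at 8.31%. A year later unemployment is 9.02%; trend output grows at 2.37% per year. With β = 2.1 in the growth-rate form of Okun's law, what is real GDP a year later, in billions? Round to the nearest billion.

$3,463 billion

Δu = 9.02 - 8.31 = 0.71 points.
Okun's law (growth form): g_Y = g_Y* - β × Δu = 2.37 - 2.1 × (0.71) = 2.37 - 1.491 = 0.879%.
Real GDP in the next year = 3433 × (1 + 0.879/100) = 3433 × 1.00879 ≈ 3463 billion.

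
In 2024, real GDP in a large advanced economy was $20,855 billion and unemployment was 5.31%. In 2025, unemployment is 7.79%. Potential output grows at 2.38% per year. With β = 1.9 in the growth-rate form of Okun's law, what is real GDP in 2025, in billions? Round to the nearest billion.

$20,369 billion

Δu = 7.79 - 5.31 = 2.48 points.
Okun's law (growth form): g_Y = g_Y* - β × Δu = 2.38 - 1.9 × (2.48) = 2.38 - 4.712 = -2.332%.
Real GDP in the next year = 20855 × (1 - 2.332/100) = 20855 × 0.97668 ≈ 20369 billion.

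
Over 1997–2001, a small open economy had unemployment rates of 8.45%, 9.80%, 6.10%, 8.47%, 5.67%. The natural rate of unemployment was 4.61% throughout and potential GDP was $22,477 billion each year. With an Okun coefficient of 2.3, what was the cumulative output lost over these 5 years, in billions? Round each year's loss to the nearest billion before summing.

Year 1997: gap = -2.3 × (8.45 - 4.61) = -8.832%, loss ≈ 22477 × 8.832/100 ≈ 1985.
Year 1998: gap = -2.3 × (9.8 - 4.61) = -11.937%, loss ≈ 22477 × 11.937/100 ≈ 2683.
Year 1999: gap = -2.3 × (6.1 - 4.61) = -3.427%, loss ≈ 22477 × 3.427/100 ≈ 770.
Year 2000: gap = -2.3 × (8.47 - 4.61) = -8.878%, loss ≈ 22477 × 8.878/100 ≈ 1996.
Year 2001: gap = -2.3 × (5.67 - 4.61) = -2.438%, loss ≈ 22477 × 2.438/100 ≈ 548.
Total lost output = 1985 + 2683 + 770 + 1996 + 548 = 7982 billion.

$7,982 billion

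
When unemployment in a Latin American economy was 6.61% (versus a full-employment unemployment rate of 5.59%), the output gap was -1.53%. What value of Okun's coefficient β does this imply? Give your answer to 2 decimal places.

Okun's law: output gap = -β × (u - u*).
-1.53 = -β × (6.61 - 5.59) = -β × 1.02, so β = 1.53/1.02 = 1.50.

β ≈ 1.50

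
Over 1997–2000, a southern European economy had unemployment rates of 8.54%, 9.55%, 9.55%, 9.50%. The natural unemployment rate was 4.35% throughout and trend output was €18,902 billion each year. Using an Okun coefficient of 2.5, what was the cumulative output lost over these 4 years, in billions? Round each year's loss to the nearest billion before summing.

Year 1997: gap = -2.5 × (8.54 - 4.35) = -10.475%, loss ≈ 18902 × 10.475/100 ≈ 1980.
Year 1998: gap = -2.5 × (9.55 - 4.35) = -13%, loss ≈ 18902 × 13/100 ≈ 2457.
Year 1999: gap = -2.5 × (9.55 - 4.35) = -13%, loss ≈ 18902 × 13/100 ≈ 2457.
Year 2000: gap = -2.5 × (9.5 - 4.35) = -12.875%, loss ≈ 18902 × 12.875/100 ≈ 2434.
Total lost output = 1980 + 2457 + 2457 + 2434 = 9328 billion.

€9,328 billion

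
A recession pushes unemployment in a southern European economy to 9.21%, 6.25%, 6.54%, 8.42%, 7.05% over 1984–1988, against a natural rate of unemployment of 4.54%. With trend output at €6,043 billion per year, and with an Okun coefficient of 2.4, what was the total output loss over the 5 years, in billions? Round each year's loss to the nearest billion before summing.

€2,142 billion

Year 1984: gap = -2.4 × (9.21 - 4.54) = -11.208%, loss ≈ 6043 × 11.208/100 ≈ 677.
Year 1985: gap = -2.4 × (6.25 - 4.54) = -4.104%, loss ≈ 6043 × 4.104/100 ≈ 248.
Year 1986: gap = -2.4 × (6.54 - 4.54) = -4.8%, loss ≈ 6043 × 4.8/100 ≈ 290.
Year 1987: gap = -2.4 × (8.42 - 4.54) = -9.312%, loss ≈ 6043 × 9.312/100 ≈ 563.
Year 1988: gap = -2.4 × (7.05 - 4.54) = -6.024%, loss ≈ 6043 × 6.024/100 ≈ 364.
Total lost output = 677 + 248 + 290 + 563 + 364 = 2142 billion.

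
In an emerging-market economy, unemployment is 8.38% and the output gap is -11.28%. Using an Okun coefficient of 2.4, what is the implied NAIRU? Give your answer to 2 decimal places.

From Okun's law, u - u* = -(output gap)/β = -(-11.28)/2.4 = 4.7 points.
So u* = 8.38 - 4.7 = 3.68%.

3.68%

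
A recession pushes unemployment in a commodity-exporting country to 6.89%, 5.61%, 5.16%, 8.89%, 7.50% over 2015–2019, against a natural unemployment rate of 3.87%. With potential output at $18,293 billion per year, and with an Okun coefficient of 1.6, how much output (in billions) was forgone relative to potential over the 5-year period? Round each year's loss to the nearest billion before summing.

Year 2015: gap = -1.6 × (6.89 - 3.87) = -4.832%, loss ≈ 18293 × 4.832/100 ≈ 884.
Year 2016: gap = -1.6 × (5.61 - 3.87) = -2.784%, loss ≈ 18293 × 2.784/100 ≈ 509.
Year 2017: gap = -1.6 × (5.16 - 3.87) = -2.064%, loss ≈ 18293 × 2.064/100 ≈ 378.
Year 2018: gap = -1.6 × (8.89 - 3.87) = -8.032%, loss ≈ 18293 × 8.032/100 ≈ 1469.
Year 2019: gap = -1.6 × (7.5 - 3.87) = -5.808%, loss ≈ 18293 × 5.808/100 ≈ 1062.
Total lost output = 884 + 509 + 378 + 1469 + 1062 = 4302 billion.

$4,302 billion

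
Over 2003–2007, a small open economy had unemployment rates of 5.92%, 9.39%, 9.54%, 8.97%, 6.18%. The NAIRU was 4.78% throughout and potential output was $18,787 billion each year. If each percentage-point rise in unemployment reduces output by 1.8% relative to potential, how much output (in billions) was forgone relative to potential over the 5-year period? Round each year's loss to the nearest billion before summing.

$5,445 billion

Year 2003: gap = -1.8 × (5.92 - 4.78) = -2.052%, loss ≈ 18787 × 2.052/100 ≈ 386.
Year 2004: gap = -1.8 × (9.39 - 4.78) = -8.298%, loss ≈ 18787 × 8.298/100 ≈ 1559.
Year 2005: gap = -1.8 × (9.54 - 4.78) = -8.568%, loss ≈ 18787 × 8.568/100 ≈ 1610.
Year 2006: gap = -1.8 × (8.97 - 4.78) = -7.542%, loss ≈ 18787 × 7.542/100 ≈ 1417.
Year 2007: gap = -1.8 × (6.18 - 4.78) = -2.52%, loss ≈ 18787 × 2.52/100 ≈ 473.
Total lost output = 386 + 1559 + 1610 + 1417 + 473 = 5445 billion.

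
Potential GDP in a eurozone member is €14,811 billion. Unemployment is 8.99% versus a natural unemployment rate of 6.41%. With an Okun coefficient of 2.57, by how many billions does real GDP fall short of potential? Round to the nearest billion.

Output gap = -2.57 × (8.99 - 6.41) = -2.57 × 2.58 = -6.6306%.
Actual GDP ≈ 14811 × 0.933694 ≈ 13829 billion, so the shortfall is 14811 - 13829 = 982 billion.

€982 billion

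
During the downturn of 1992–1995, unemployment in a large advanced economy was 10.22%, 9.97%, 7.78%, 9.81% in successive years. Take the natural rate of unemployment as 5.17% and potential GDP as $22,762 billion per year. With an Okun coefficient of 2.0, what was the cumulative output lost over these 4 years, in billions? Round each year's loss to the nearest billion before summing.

Year 1992: gap = -2.0 × (10.22 - 5.17) = -10.1%, loss ≈ 22762 × 10.1/100 ≈ 2299.
Year 1993: gap = -2.0 × (9.97 - 5.17) = -9.6%, loss ≈ 22762 × 9.6/100 ≈ 2185.
Year 1994: gap = -2.0 × (7.78 - 5.17) = -5.22%, loss ≈ 22762 × 5.22/100 ≈ 1188.
Year 1995: gap = -2.0 × (9.81 - 5.17) = -9.28%, loss ≈ 22762 × 9.28/100 ≈ 2112.
Total lost output = 2299 + 2185 + 1188 + 2112 = 7784 billion.

$7,784 billion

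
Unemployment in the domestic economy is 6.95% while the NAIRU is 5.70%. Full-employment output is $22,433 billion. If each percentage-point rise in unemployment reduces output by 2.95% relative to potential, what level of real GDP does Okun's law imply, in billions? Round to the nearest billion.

Unemployment gap = 6.95 - 5.7 = 1.25 points, so the output gap is -2.95 × 1.25 = -3.6875%.
Actual GDP = 22433 × (1 - 3.6875/100) = 22433 × 0.963125 ≈ 21606 billion.

$21,606 billion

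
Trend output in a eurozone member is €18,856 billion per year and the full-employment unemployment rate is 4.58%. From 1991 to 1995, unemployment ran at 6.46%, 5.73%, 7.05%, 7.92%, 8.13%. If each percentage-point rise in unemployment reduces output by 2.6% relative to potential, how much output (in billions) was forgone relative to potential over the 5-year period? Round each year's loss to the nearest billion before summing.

€6,074 billion

Year 1991: gap = -2.6 × (6.46 - 4.58) = -4.888%, loss ≈ 18856 × 4.888/100 ≈ 922.
Year 1992: gap = -2.6 × (5.73 - 4.58) = -2.99%, loss ≈ 18856 × 2.99/100 ≈ 564.
Year 1993: gap = -2.6 × (7.05 - 4.58) = -6.422%, loss ≈ 18856 × 6.422/100 ≈ 1211.
Year 1994: gap = -2.6 × (7.92 - 4.58) = -8.684%, loss ≈ 18856 × 8.684/100 ≈ 1637.
Year 1995: gap = -2.6 × (8.13 - 4.58) = -9.23%, loss ≈ 18856 × 9.23/100 ≈ 1740.
Total lost output = 922 + 564 + 1211 + 1637 + 1740 = 6074 billion.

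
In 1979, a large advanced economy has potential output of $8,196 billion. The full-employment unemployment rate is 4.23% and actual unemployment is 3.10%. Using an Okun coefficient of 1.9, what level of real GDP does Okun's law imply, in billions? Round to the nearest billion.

Unemployment gap = 3.1 - 4.23 = -1.13 points, so the output gap is -1.9 × (-1.13) = 2.147%.
Actual GDP = 8196 × (1 + 2.147/100) = 8196 × 1.02147 ≈ 8372 billion.

$8,372 billion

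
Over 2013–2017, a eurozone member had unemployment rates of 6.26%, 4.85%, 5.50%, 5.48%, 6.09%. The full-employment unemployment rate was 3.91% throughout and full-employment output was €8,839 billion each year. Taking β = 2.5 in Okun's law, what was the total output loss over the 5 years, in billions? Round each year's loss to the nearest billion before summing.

€1,907 billion

Year 2013: gap = -2.5 × (6.26 - 3.91) = -5.875%, loss ≈ 8839 × 5.875/100 ≈ 519.
Year 2014: gap = -2.5 × (4.85 - 3.91) = -2.35%, loss ≈ 8839 × 2.35/100 ≈ 208.
Year 2015: gap = -2.5 × (5.5 - 3.91) = -3.975%, loss ≈ 8839 × 3.975/100 ≈ 351.
Year 2016: gap = -2.5 × (5.48 - 3.91) = -3.925%, loss ≈ 8839 × 3.925/100 ≈ 347.
Year 2017: gap = -2.5 × (6.09 - 3.91) = -5.45%, loss ≈ 8839 × 5.45/100 ≈ 482.
Total lost output = 519 + 208 + 351 + 347 + 482 = 1907 billion.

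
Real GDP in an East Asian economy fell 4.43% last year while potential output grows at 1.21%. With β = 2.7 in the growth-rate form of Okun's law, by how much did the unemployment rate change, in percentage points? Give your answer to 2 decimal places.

Growth-rate Okun's law: g_Y = g_Y* - β × Δu, so Δu = (g_Y* - g_Y)/β.
Δu = (1.21 + 4.43)/2.7 = 5.64/2.7 = 2.09 percentage points.

2.09 percentage points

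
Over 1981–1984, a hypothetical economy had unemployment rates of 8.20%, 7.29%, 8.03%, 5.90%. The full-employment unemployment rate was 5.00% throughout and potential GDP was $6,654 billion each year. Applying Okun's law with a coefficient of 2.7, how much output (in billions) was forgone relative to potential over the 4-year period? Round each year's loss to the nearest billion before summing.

$1,692 billion

Year 1981: gap = -2.7 × (8.2 - 5) = -8.64%, loss ≈ 6654 × 8.64/100 ≈ 575.
Year 1982: gap = -2.7 × (7.29 - 5) = -6.183%, loss ≈ 6654 × 6.183/100 ≈ 411.
Year 1983: gap = -2.7 × (8.03 - 5) = -8.181%, loss ≈ 6654 × 8.181/100 ≈ 544.
Year 1984: gap = -2.7 × (5.9 - 5) = -2.43%, loss ≈ 6654 × 2.43/100 ≈ 162.
Total lost output = 575 + 411 + 544 + 162 = 1692 billion.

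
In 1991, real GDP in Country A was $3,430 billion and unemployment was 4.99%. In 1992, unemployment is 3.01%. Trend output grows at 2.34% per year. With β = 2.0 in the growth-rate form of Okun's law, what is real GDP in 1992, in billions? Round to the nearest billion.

$3,646 billion

Δu = 3.01 - 4.99 = -1.98 points.
Okun's law (growth form): g_Y = g_Y* - β × Δu = 2.34 - 2.0 × (-1.98) = 2.34 + 3.96 = 6.3%.
Real GDP in the next year = 3430 × (1 + 6.3/100) = 3430 × 1.063 ≈ 3646 billion.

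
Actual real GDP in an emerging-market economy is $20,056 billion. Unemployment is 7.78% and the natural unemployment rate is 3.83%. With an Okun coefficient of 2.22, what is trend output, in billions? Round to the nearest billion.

Unemployment gap = 7.78 - 3.83 = 3.95 points, so output gap = -2.22 × 3.95 = -8.769%.
Since Y = Y* × (1 + gap/100), Y* = 20056/0.91231 ≈ 21984 billion.

$21,984 billion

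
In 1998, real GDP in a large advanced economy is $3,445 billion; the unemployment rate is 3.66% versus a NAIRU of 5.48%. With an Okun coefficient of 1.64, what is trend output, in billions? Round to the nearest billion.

Unemployment gap = 3.66 - 5.48 = -1.82 points, so output gap = -1.64 × (-1.82) = 2.9848%.
Since Y = Y* × (1 + gap/100), Y* = 3445/1.029848 ≈ 3345 billion.

$3,345 billion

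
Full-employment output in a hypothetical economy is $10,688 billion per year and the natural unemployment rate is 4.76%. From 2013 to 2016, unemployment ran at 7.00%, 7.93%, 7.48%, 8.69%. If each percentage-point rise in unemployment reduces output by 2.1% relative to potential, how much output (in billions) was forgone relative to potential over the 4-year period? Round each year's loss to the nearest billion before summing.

Year 2013: gap = -2.1 × (7 - 4.76) = -4.704%, loss ≈ 10688 × 4.704/100 ≈ 503.
Year 2014: gap = -2.1 × (7.93 - 4.76) = -6.657%, loss ≈ 10688 × 6.657/100 ≈ 712.
Year 2015: gap = -2.1 × (7.48 - 4.76) = -5.712%, loss ≈ 10688 × 5.712/100 ≈ 610.
Year 2016: gap = -2.1 × (8.69 - 4.76) = -8.253%, loss ≈ 10688 × 8.253/100 ≈ 882.
Total lost output = 503 + 712 + 610 + 882 = 2707 billion.

$2,707 billion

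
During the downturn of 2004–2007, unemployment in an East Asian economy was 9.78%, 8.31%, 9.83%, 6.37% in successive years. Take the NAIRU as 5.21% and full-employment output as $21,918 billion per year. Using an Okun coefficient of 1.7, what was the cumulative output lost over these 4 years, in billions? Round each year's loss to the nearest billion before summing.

$5,011 billion

Year 2004: gap = -1.7 × (9.78 - 5.21) = -7.769%, loss ≈ 21918 × 7.769/100 ≈ 1703.
Year 2005: gap = -1.7 × (8.31 - 5.21) = -5.27%, loss ≈ 21918 × 5.27/100 ≈ 1155.
Year 2006: gap = -1.7 × (9.83 - 5.21) = -7.854%, loss ≈ 21918 × 7.854/100 ≈ 1721.
Year 2007: gap = -1.7 × (6.37 - 5.21) = -1.972%, loss ≈ 21918 × 1.972/100 ≈ 432.
Total lost output = 1703 + 1155 + 1721 + 432 = 5011 billion.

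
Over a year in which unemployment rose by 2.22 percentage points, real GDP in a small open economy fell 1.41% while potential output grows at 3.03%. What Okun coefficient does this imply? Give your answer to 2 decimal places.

β ≈ 2.00

Growth form: g_Y = g_Y* - β × Δu, so β = (g_Y* - g_Y)/Δu.
β = (3.03 + 1.41)/2.22 = 4.44/2.22 = 2.00.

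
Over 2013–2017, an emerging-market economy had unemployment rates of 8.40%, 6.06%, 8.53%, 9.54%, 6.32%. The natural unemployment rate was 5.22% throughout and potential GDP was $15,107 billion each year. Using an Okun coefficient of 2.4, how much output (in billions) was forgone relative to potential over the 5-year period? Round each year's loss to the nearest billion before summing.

Year 2013: gap = -2.4 × (8.4 - 5.22) = -7.632%, loss ≈ 15107 × 7.632/100 ≈ 1153.
Year 2014: gap = -2.4 × (6.06 - 5.22) = -2.016%, loss ≈ 15107 × 2.016/100 ≈ 305.
Year 2015: gap = -2.4 × (8.53 - 5.22) = -7.944%, loss ≈ 15107 × 7.944/100 ≈ 1200.
Year 2016: gap = -2.4 × (9.54 - 5.22) = -10.368%, loss ≈ 15107 × 10.368/100 ≈ 1566.
Year 2017: gap = -2.4 × (6.32 - 5.22) = -2.64%, loss ≈ 15107 × 2.64/100 ≈ 399.
Total lost output = 1153 + 305 + 1200 + 1566 + 399 = 4623 billion.

$4,623 billion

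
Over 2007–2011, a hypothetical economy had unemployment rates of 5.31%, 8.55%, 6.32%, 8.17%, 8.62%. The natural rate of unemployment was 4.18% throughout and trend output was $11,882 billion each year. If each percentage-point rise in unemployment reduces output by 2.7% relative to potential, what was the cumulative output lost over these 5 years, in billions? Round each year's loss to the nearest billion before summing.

Year 2007: gap = -2.7 × (5.31 - 4.18) = -3.051%, loss ≈ 11882 × 3.051/100 ≈ 363.
Year 2008: gap = -2.7 × (8.55 - 4.18) = -11.799%, loss ≈ 11882 × 11.799/100 ≈ 1402.
Year 2009: gap = -2.7 × (6.32 - 4.18) = -5.778%, loss ≈ 11882 × 5.778/100 ≈ 687.
Year 2010: gap = -2.7 × (8.17 - 4.18) = -10.773%, loss ≈ 11882 × 10.773/100 ≈ 1280.
Year 2011: gap = -2.7 × (8.62 - 4.18) = -11.988%, loss ≈ 11882 × 11.988/100 ≈ 1424.
Total lost output = 363 + 1402 + 687 + 1280 + 1424 = 5156 billion.

$5,156 billion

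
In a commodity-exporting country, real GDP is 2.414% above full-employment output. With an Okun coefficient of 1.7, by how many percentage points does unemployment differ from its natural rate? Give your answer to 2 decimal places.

-1.42 percentage points

Okun's law: output gap = -β × (u - u*), so u - u* = -(output gap)/β.
u - u* = -(2.414)/1.7 = -1.42 percentage points.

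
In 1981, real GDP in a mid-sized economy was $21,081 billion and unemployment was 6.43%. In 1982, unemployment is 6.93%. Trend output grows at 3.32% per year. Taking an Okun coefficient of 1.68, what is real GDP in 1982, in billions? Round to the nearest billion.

$21,604 billion

Δu = 6.93 - 6.43 = 0.5 points.
Okun's law (growth form): g_Y = g_Y* - β × Δu = 3.32 - 1.68 × (0.50) = 3.32 - 0.84 = 2.48%.
Real GDP in the next year = 21081 × (1 + 2.48/100) = 21081 × 1.0248 ≈ 21604 billion.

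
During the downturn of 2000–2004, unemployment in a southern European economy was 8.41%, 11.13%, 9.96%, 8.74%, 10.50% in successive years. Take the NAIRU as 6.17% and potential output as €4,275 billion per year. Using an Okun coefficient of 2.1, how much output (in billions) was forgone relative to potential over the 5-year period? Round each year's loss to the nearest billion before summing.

Year 2000: gap = -2.1 × (8.41 - 6.17) = -4.704%, loss ≈ 4275 × 4.704/100 ≈ 201.
Year 2001: gap = -2.1 × (11.13 - 6.17) = -10.416%, loss ≈ 4275 × 10.416/100 ≈ 445.
Year 2002: gap = -2.1 × (9.96 - 6.17) = -7.959%, loss ≈ 4275 × 7.959/100 ≈ 340.
Year 2003: gap = -2.1 × (8.74 - 6.17) = -5.397%, loss ≈ 4275 × 5.397/100 ≈ 231.
Year 2004: gap = -2.1 × (10.5 - 6.17) = -9.093%, loss ≈ 4275 × 9.093/100 ≈ 389.
Total lost output = 201 + 445 + 340 + 231 + 389 = 1606 billion.

€1,606 billion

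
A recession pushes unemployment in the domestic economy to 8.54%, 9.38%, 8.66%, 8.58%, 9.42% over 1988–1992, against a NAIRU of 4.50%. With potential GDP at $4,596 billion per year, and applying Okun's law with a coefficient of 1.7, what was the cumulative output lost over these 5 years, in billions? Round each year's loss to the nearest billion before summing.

Year 1988: gap = -1.7 × (8.54 - 4.5) = -6.868%, loss ≈ 4596 × 6.868/100 ≈ 316.
Year 1989: gap = -1.7 × (9.38 - 4.5) = -8.296%, loss ≈ 4596 × 8.296/100 ≈ 381.
Year 1990: gap = -1.7 × (8.66 - 4.5) = -7.072%, loss ≈ 4596 × 7.072/100 ≈ 325.
Year 1991: gap = -1.7 × (8.58 - 4.5) = -6.936%, loss ≈ 4596 × 6.936/100 ≈ 319.
Year 1992: gap = -1.7 × (9.42 - 4.5) = -8.364%, loss ≈ 4596 × 8.364/100 ≈ 384.
Total lost output = 316 + 381 + 325 + 319 + 384 = 1725 billion.

$1,725 billion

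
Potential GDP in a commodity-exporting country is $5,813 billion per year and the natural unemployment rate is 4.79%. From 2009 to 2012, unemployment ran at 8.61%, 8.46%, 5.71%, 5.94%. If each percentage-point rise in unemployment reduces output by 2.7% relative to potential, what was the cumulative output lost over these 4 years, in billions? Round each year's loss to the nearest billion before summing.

$1,500 billion

Year 2009: gap = -2.7 × (8.61 - 4.79) = -10.314%, loss ≈ 5813 × 10.314/100 ≈ 600.
Year 2010: gap = -2.7 × (8.46 - 4.79) = -9.909%, loss ≈ 5813 × 9.909/100 ≈ 576.
Year 2011: gap = -2.7 × (5.71 - 4.79) = -2.484%, loss ≈ 5813 × 2.484/100 ≈ 144.
Year 2012: gap = -2.7 × (5.94 - 4.79) = -3.105%, loss ≈ 5813 × 3.105/100 ≈ 180.
Total lost output = 600 + 576 + 144 + 180 = 1500 billion.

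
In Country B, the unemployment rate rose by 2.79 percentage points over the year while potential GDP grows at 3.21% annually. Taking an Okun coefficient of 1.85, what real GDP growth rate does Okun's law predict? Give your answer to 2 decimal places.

Growth-rate Okun's law: g_Y = g_Y* - β × Δu.
g_Y = 3.21 - 1.85 × (2.79) = 3.21 - 5.1615 = -1.9515%, i.e. -1.95% to 2 d.p.

-1.95%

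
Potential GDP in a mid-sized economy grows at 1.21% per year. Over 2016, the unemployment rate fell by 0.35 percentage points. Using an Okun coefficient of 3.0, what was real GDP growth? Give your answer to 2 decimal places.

Growth-rate Okun's law: g_Y = g_Y* - β × Δu.
g_Y = 1.21 - 3.0 × (-0.35) = 1.21 + 1.05 = 2.26%, i.e. 2.26% to 2 d.p.

2.26%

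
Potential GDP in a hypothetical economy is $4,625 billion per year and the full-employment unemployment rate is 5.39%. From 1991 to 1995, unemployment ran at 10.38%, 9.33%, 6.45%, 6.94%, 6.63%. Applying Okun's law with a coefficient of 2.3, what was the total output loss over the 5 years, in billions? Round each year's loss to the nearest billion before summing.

$1,360 billion

Year 1991: gap = -2.3 × (10.38 - 5.39) = -11.477%, loss ≈ 4625 × 11.477/100 ≈ 531.
Year 1992: gap = -2.3 × (9.33 - 5.39) = -9.062%, loss ≈ 4625 × 9.062/100 ≈ 419.
Year 1993: gap = -2.3 × (6.45 - 5.39) = -2.438%, loss ≈ 4625 × 2.438/100 ≈ 113.
Year 1994: gap = -2.3 × (6.94 - 5.39) = -3.565%, loss ≈ 4625 × 3.565/100 ≈ 165.
Year 1995: gap = -2.3 × (6.63 - 5.39) = -2.852%, loss ≈ 4625 × 2.852/100 ≈ 132.
Total lost output = 531 + 419 + 113 + 165 + 132 = 1360 billion.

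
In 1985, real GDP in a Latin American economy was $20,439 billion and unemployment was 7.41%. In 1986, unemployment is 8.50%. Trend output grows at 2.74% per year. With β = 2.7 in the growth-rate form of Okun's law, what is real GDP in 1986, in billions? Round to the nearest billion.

Δu = 8.5 - 7.41 = 1.09 points.
Okun's law (growth form): g_Y = g_Y* - β × Δu = 2.74 - 2.7 × (1.09) = 2.74 - 2.943 = -0.203%.
Real GDP in the next year = 20439 × (1 - 0.203/100) = 20439 × 0.99797 ≈ 20398 billion.

$20,398 billion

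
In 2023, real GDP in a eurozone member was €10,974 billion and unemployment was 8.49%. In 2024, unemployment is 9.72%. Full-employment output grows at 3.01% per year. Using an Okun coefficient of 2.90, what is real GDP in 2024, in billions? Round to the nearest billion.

Δu = 9.72 - 8.49 = 1.23 points.
Okun's law (growth form): g_Y = g_Y* - β × Δu = 3.01 - 2.90 × (1.23) = 3.01 - 3.567 = -0.557%.
Real GDP in the next year = 10974 × (1 - 0.557/100) = 10974 × 0.99443 ≈ 10913 billion.

€10,913 billion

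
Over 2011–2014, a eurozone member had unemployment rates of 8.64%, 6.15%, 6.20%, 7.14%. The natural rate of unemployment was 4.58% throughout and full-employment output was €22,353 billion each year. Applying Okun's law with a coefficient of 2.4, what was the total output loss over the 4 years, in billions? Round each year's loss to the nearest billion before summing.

€5,262 billion

Year 2011: gap = -2.4 × (8.64 - 4.58) = -9.744%, loss ≈ 22353 × 9.744/100 ≈ 2178.
Year 2012: gap = -2.4 × (6.15 - 4.58) = -3.768%, loss ≈ 22353 × 3.768/100 ≈ 842.
Year 2013: gap = -2.4 × (6.2 - 4.58) = -3.888%, loss ≈ 22353 × 3.888/100 ≈ 869.
Year 2014: gap = -2.4 × (7.14 - 4.58) = -6.144%, loss ≈ 22353 × 6.144/100 ≈ 1373.
Total lost output = 2178 + 842 + 869 + 1373 = 5262 billion.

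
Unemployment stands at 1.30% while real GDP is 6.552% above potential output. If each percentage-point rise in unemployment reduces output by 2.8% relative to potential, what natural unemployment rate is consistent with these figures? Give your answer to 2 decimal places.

3.64%

From Okun's law, u - u* = -(output gap)/β = -(6.552)/2.8 = -2.34 points.
So u* = 1.3 + 2.34 = 3.64%.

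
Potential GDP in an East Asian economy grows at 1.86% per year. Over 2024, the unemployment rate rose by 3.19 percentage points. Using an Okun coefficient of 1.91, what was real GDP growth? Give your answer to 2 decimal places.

Growth-rate Okun's law: g_Y = g_Y* - β × Δu.
g_Y = 1.86 - 1.91 × (3.19) = 1.86 - 6.0929 = -4.2329%, i.e. -4.23% to 2 d.p.

-4.23%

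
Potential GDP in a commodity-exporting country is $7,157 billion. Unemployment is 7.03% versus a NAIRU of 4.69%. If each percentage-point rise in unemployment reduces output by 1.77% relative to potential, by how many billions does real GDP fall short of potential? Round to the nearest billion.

Output gap = -1.77 × (7.03 - 4.69) = -1.77 × 2.34 = -4.1418%.
Actual GDP ≈ 7157 × 0.958582 ≈ 6861 billion, so the shortfall is 7157 - 6861 = 296 billion.

$296 billion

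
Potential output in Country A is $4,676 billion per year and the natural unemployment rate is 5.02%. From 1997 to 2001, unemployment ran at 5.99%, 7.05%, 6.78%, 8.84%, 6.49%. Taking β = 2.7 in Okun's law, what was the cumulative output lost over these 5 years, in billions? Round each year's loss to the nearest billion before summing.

$1,268 billion

Year 1997: gap = -2.7 × (5.99 - 5.02) = -2.619%, loss ≈ 4676 × 2.619/100 ≈ 122.
Year 1998: gap = -2.7 × (7.05 - 5.02) = -5.481%, loss ≈ 4676 × 5.481/100 ≈ 256.
Year 1999: gap = -2.7 × (6.78 - 5.02) = -4.752%, loss ≈ 4676 × 4.752/100 ≈ 222.
Year 2000: gap = -2.7 × (8.84 - 5.02) = -10.314%, loss ≈ 4676 × 10.314/100 ≈ 482.
Year 2001: gap = -2.7 × (6.49 - 5.02) = -3.969%, loss ≈ 4676 × 3.969/100 ≈ 186.
Total lost output = 122 + 256 + 222 + 482 + 186 = 1268 billion.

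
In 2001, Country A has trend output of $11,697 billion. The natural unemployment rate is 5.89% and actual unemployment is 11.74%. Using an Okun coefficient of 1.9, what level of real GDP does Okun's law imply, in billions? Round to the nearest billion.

$10,397 billion

Unemployment gap = 11.74 - 5.89 = 5.85 points, so the output gap is -1.9 × 5.85 = -11.115%.
Actual GDP = 11697 × (1 - 11.115/100) = 11697 × 0.88885 ≈ 10397 billion.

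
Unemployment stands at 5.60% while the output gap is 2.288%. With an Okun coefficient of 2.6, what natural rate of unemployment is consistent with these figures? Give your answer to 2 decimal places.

6.48%

From Okun's law, u - u* = -(output gap)/β = -(2.288)/2.6 = -0.88 points.
So u* = 5.6 + 0.88 = 6.48%.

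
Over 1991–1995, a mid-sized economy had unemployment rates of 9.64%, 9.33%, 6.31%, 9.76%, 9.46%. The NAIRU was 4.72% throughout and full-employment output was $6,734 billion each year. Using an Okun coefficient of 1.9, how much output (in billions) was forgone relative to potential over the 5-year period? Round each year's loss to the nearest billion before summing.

$2,673 billion

Year 1991: gap = -1.9 × (9.64 - 4.72) = -9.348%, loss ≈ 6734 × 9.348/100 ≈ 629.
Year 1992: gap = -1.9 × (9.33 - 4.72) = -8.759%, loss ≈ 6734 × 8.759/100 ≈ 590.
Year 1993: gap = -1.9 × (6.31 - 4.72) = -3.021%, loss ≈ 6734 × 3.021/100 ≈ 203.
Year 1994: gap = -1.9 × (9.76 - 4.72) = -9.576%, loss ≈ 6734 × 9.576/100 ≈ 645.
Year 1995: gap = -1.9 × (9.46 - 4.72) = -9.006%, loss ≈ 6734 × 9.006/100 ≈ 606.
Total lost output = 629 + 590 + 203 + 645 + 606 = 2673 billion.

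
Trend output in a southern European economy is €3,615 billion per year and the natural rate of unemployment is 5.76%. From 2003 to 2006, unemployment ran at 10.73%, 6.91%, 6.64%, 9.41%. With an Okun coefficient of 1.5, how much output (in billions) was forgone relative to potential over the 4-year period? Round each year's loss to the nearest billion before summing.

€577 billion

Year 2003: gap = -1.5 × (10.73 - 5.76) = -7.455%, loss ≈ 3615 × 7.455/100 ≈ 269.
Year 2004: gap = -1.5 × (6.91 - 5.76) = -1.725%, loss ≈ 3615 × 1.725/100 ≈ 62.
Year 2005: gap = -1.5 × (6.64 - 5.76) = -1.32%, loss ≈ 3615 × 1.32/100 ≈ 48.
Year 2006: gap = -1.5 × (9.41 - 5.76) = -5.475%, loss ≈ 3615 × 5.475/100 ≈ 198.
Total lost output = 269 + 62 + 48 + 198 = 577 billion.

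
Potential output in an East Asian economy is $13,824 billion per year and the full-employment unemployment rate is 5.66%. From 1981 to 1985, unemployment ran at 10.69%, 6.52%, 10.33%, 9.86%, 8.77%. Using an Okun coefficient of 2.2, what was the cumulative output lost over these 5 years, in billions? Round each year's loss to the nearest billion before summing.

Year 1981: gap = -2.2 × (10.69 - 5.66) = -11.066%, loss ≈ 13824 × 11.066/100 ≈ 1530.
Year 1982: gap = -2.2 × (6.52 - 5.66) = -1.892%, loss ≈ 13824 × 1.892/100 ≈ 262.
Year 1983: gap = -2.2 × (10.33 - 5.66) = -10.274%, loss ≈ 13824 × 10.274/100 ≈ 1420.
Year 1984: gap = -2.2 × (9.86 - 5.66) = -9.24%, loss ≈ 13824 × 9.24/100 ≈ 1277.
Year 1985: gap = -2.2 × (8.77 - 5.66) = -6.842%, loss ≈ 13824 × 6.842/100 ≈ 946.
Total lost output = 1530 + 262 + 1420 + 1277 + 946 = 5435 billion.

$5,435 billion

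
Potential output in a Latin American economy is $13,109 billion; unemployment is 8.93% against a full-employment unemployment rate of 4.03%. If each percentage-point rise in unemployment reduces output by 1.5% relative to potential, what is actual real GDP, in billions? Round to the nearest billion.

$12,145 billion

Unemployment gap = 8.93 - 4.03 = 4.9 points, so the output gap is -1.5 × 4.9 = -7.35%.
Actual GDP = 13109 × (1 - 7.35/100) = 13109 × 0.9265 ≈ 12145 billion.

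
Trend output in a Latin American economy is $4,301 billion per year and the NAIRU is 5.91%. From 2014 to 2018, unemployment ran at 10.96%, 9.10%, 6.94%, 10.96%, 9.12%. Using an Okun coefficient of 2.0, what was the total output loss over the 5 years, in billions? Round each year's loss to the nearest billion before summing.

$1,507 billion

Year 2014: gap = -2.0 × (10.96 - 5.91) = -10.1%, loss ≈ 4301 × 10.1/100 ≈ 434.
Year 2015: gap = -2.0 × (9.1 - 5.91) = -6.38%, loss ≈ 4301 × 6.38/100 ≈ 274.
Year 2016: gap = -2.0 × (6.94 - 5.91) = -2.06%, loss ≈ 4301 × 2.06/100 ≈ 89.
Year 2017: gap = -2.0 × (10.96 - 5.91) = -10.1%, loss ≈ 4301 × 10.1/100 ≈ 434.
Year 2018: gap = -2.0 × (9.12 - 5.91) = -6.42%, loss ≈ 4301 × 6.42/100 ≈ 276.
Total lost output = 434 + 274 + 89 + 434 + 276 = 1507 billion.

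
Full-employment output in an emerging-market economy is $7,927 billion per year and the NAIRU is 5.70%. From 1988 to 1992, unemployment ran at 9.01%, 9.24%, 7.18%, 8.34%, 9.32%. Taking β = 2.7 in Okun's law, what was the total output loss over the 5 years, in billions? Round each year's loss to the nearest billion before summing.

$3,123 billion

Year 1988: gap = -2.7 × (9.01 - 5.7) = -8.937%, loss ≈ 7927 × 8.937/100 ≈ 708.
Year 1989: gap = -2.7 × (9.24 - 5.7) = -9.558%, loss ≈ 7927 × 9.558/100 ≈ 758.
Year 1990: gap = -2.7 × (7.18 - 5.7) = -3.996%, loss ≈ 7927 × 3.996/100 ≈ 317.
Year 1991: gap = -2.7 × (8.34 - 5.7) = -7.128%, loss ≈ 7927 × 7.128/100 ≈ 565.
Year 1992: gap = -2.7 × (9.32 - 5.7) = -9.774%, loss ≈ 7927 × 9.774/100 ≈ 775.
Total lost output = 708 + 758 + 317 + 565 + 775 = 3123 billion.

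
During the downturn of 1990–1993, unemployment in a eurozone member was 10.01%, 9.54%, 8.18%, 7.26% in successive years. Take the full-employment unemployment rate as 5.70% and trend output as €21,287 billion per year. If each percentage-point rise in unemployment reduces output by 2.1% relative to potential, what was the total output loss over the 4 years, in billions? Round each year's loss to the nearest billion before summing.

Year 1990: gap = -2.1 × (10.01 - 5.7) = -9.051%, loss ≈ 21287 × 9.051/100 ≈ 1927.
Year 1991: gap = -2.1 × (9.54 - 5.7) = -8.064%, loss ≈ 21287 × 8.064/100 ≈ 1717.
Year 1992: gap = -2.1 × (8.18 - 5.7) = -5.208%, loss ≈ 21287 × 5.208/100 ≈ 1109.
Year 1993: gap = -2.1 × (7.26 - 5.7) = -3.276%, loss ≈ 21287 × 3.276/100 ≈ 697.
Total lost output = 1927 + 1717 + 1109 + 697 = 5450 billion.

€5,450 billion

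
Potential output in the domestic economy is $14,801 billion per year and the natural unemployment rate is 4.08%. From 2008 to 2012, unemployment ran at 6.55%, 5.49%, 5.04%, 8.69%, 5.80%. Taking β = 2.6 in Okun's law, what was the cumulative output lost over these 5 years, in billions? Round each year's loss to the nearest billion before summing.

$4,299 billion

Year 2008: gap = -2.6 × (6.55 - 4.08) = -6.422%, loss ≈ 14801 × 6.422/100 ≈ 951.
Year 2009: gap = -2.6 × (5.49 - 4.08) = -3.666%, loss ≈ 14801 × 3.666/100 ≈ 543.
Year 2010: gap = -2.6 × (5.04 - 4.08) = -2.496%, loss ≈ 14801 × 2.496/100 ≈ 369.
Year 2011: gap = -2.6 × (8.69 - 4.08) = -11.986%, loss ≈ 14801 × 11.986/100 ≈ 1774.
Year 2012: gap = -2.6 × (5.8 - 4.08) = -4.472%, loss ≈ 14801 × 4.472/100 ≈ 662.
Total lost output = 951 + 543 + 369 + 1774 + 662 = 4299 billion.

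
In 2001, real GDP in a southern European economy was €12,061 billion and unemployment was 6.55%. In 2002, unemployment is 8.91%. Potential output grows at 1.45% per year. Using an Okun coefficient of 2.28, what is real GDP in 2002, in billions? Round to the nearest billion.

€11,587 billion

Δu = 8.91 - 6.55 = 2.36 points.
Okun's law (growth form): g_Y = g_Y* - β × Δu = 1.45 - 2.28 × (2.36) = 1.45 - 5.3808 = -3.9308%.
Real GDP in the next year = 12061 × (1 - 3.9308/100) = 12061 × 0.960692 ≈ 11587 billion.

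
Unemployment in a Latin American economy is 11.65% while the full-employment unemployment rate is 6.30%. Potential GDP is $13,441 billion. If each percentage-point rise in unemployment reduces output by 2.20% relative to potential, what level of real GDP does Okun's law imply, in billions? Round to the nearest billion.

Unemployment gap = 11.65 - 6.3 = 5.35 points, so the output gap is -2.2 × 5.35 = -11.77%.
Actual GDP = 13441 × (1 - 11.77/100) = 13441 × 0.8823 ≈ 11859 billion.

$11,859 billion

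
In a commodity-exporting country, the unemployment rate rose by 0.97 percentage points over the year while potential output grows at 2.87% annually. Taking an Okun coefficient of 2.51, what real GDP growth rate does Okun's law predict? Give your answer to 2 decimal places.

0.44%

Growth-rate Okun's law: g_Y = g_Y* - β × Δu.
g_Y = 2.87 - 2.51 × (0.97) = 2.87 - 2.4347 = 0.4353%, i.e. 0.44% to 2 d.p.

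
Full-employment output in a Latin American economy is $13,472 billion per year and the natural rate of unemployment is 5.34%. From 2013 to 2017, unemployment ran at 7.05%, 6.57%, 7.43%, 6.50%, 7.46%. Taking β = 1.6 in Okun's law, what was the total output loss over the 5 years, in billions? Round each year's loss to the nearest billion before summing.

Year 2013: gap = -1.6 × (7.05 - 5.34) = -2.736%, loss ≈ 13472 × 2.736/100 ≈ 369.
Year 2014: gap = -1.6 × (6.57 - 5.34) = -1.968%, loss ≈ 13472 × 1.968/100 ≈ 265.
Year 2015: gap = -1.6 × (7.43 - 5.34) = -3.344%, loss ≈ 13472 × 3.344/100 ≈ 451.
Year 2016: gap = -1.6 × (6.5 - 5.34) = -1.856%, loss ≈ 13472 × 1.856/100 ≈ 250.
Year 2017: gap = -1.6 × (7.46 - 5.34) = -3.392%, loss ≈ 13472 × 3.392/100 ≈ 457.
Total lost output = 369 + 265 + 451 + 250 + 457 = 1792 billion.

$1,792 billion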